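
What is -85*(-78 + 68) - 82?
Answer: 768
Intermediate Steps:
-85*(-78 + 68) - 82 = -85*(-10) - 82 = 850 - 82 = 768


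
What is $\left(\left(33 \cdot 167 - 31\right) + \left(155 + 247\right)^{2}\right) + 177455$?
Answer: $344539$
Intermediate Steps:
$\left(\left(33 \cdot 167 - 31\right) + \left(155 + 247\right)^{2}\right) + 177455 = \left(\left(5511 - 31\right) + 402^{2}\right) + 177455 = \left(5480 + 161604\right) + 177455 = 167084 + 177455 = 344539$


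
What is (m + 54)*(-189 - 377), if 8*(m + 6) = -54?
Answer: -46695/2 ≈ -23348.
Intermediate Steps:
m = -51/4 (m = -6 + (⅛)*(-54) = -6 - 27/4 = -51/4 ≈ -12.750)
(m + 54)*(-189 - 377) = (-51/4 + 54)*(-189 - 377) = (165/4)*(-566) = -46695/2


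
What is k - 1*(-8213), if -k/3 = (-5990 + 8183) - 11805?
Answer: 37049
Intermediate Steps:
k = 28836 (k = -3*((-5990 + 8183) - 11805) = -3*(2193 - 11805) = -3*(-9612) = 28836)
k - 1*(-8213) = 28836 - 1*(-8213) = 28836 + 8213 = 37049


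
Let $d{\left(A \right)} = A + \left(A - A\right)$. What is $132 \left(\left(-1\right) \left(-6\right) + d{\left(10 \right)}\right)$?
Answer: $2112$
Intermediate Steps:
$d{\left(A \right)} = A$ ($d{\left(A \right)} = A + 0 = A$)
$132 \left(\left(-1\right) \left(-6\right) + d{\left(10 \right)}\right) = 132 \left(\left(-1\right) \left(-6\right) + 10\right) = 132 \left(6 + 10\right) = 132 \cdot 16 = 2112$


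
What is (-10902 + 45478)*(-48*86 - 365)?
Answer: -155349968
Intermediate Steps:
(-10902 + 45478)*(-48*86 - 365) = 34576*(-4128 - 365) = 34576*(-4493) = -155349968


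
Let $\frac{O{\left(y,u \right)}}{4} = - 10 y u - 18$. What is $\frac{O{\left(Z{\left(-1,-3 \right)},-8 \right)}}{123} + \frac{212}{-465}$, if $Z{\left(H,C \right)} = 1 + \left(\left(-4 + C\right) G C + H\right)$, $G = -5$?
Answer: $- \frac{5227852}{19065} \approx -274.21$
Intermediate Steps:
$Z{\left(H,C \right)} = 1 + H + C \left(20 - 5 C\right)$ ($Z{\left(H,C \right)} = 1 + \left(\left(-4 + C\right) \left(-5\right) C + H\right) = 1 + \left(\left(20 - 5 C\right) C + H\right) = 1 + \left(C \left(20 - 5 C\right) + H\right) = 1 + \left(H + C \left(20 - 5 C\right)\right) = 1 + H + C \left(20 - 5 C\right)$)
$O{\left(y,u \right)} = -72 - 40 u y$ ($O{\left(y,u \right)} = 4 \left(- 10 y u - 18\right) = 4 \left(- 10 u y - 18\right) = 4 \left(-18 - 10 u y\right) = -72 - 40 u y$)
$\frac{O{\left(Z{\left(-1,-3 \right)},-8 \right)}}{123} + \frac{212}{-465} = \frac{-72 - - 320 \left(1 - 1 - 5 \left(-3\right)^{2} + 20 \left(-3\right)\right)}{123} + \frac{212}{-465} = \left(-72 - - 320 \left(1 - 1 - 45 - 60\right)\right) \frac{1}{123} + 212 \left(- \frac{1}{465}\right) = \left(-72 - - 320 \left(1 - 1 - 45 - 60\right)\right) \frac{1}{123} - \frac{212}{465} = \left(-72 - \left(-320\right) \left(-105\right)\right) \frac{1}{123} - \frac{212}{465} = \left(-72 - 33600\right) \frac{1}{123} - \frac{212}{465} = \left(-33672\right) \frac{1}{123} - \frac{212}{465} = - \frac{11224}{41} - \frac{212}{465} = - \frac{5227852}{19065}$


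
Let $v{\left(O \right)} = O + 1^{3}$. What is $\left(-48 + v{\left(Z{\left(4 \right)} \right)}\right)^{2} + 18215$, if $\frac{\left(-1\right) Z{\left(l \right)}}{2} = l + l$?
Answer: $22184$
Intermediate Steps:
$Z{\left(l \right)} = - 4 l$ ($Z{\left(l \right)} = - 2 \left(l + l\right) = - 2 \cdot 2 l = - 4 l$)
$v{\left(O \right)} = 1 + O$ ($v{\left(O \right)} = O + 1 = 1 + O$)
$\left(-48 + v{\left(Z{\left(4 \right)} \right)}\right)^{2} + 18215 = \left(-48 + \left(1 - 16\right)\right)^{2} + 18215 = \left(-48 - 15\right)^{2} + 18215 = \left(-63\right)^{2} + 18215 = 3969 + 18215 = 22184$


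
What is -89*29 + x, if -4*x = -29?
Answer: -10295/4 ≈ -2573.8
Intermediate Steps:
x = 29/4 (x = -1/4*(-29) = 29/4 ≈ 7.2500)
-89*29 + x = -89*29 + 29/4 = -2581 + 29/4 = -10295/4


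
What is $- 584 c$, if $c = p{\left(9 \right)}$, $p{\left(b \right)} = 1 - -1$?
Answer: $-1168$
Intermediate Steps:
$p{\left(b \right)} = 2$ ($p{\left(b \right)} = 1 + 1 = 2$)
$c = 2$
$- 584 c = \left(-584\right) 2 = -1168$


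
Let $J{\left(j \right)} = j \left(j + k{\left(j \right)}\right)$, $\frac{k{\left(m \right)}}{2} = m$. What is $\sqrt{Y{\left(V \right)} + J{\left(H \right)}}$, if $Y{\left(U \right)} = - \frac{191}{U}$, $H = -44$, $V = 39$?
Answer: $\frac{\sqrt{8826519}}{39} \approx 76.178$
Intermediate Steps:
$k{\left(m \right)} = 2 m$
$J{\left(j \right)} = 3 j^{2}$ ($J{\left(j \right)} = j \left(j + 2 j\right) = j 3 j = 3 j^{2}$)
$\sqrt{Y{\left(V \right)} + J{\left(H \right)}} = \sqrt{- \frac{191}{39} + 3 \left(-44\right)^{2}} = \sqrt{\left(-191\right) \frac{1}{39} + 3 \cdot 1936} = \sqrt{- \frac{191}{39} + 5808} = \sqrt{\frac{226321}{39}} = \frac{\sqrt{8826519}}{39}$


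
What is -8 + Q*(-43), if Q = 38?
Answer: -1642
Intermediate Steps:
-8 + Q*(-43) = -8 + 38*(-43) = -8 - 1634 = -1642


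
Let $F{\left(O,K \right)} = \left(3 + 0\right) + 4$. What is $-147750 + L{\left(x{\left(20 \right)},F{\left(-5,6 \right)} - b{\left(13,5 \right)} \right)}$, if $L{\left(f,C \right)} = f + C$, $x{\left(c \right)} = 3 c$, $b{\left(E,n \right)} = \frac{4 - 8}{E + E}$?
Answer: $- \frac{1919877}{13} \approx -1.4768 \cdot 10^{5}$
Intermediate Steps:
$b{\left(E,n \right)} = - \frac{2}{E}$ ($b{\left(E,n \right)} = - \frac{4}{2 E} = - 4 \frac{1}{2 E} = - \frac{2}{E}$)
$F{\left(O,K \right)} = 7$ ($F{\left(O,K \right)} = 3 + 4 = 7$)
$L{\left(f,C \right)} = C + f$
$-147750 + L{\left(x{\left(20 \right)},F{\left(-5,6 \right)} - b{\left(13,5 \right)} \right)} = -147750 + \left(\left(7 - - \frac{2}{13}\right) + 3 \cdot 20\right) = -147750 + \left(\left(7 - \left(-2\right) \frac{1}{13}\right) + 60\right) = -147750 + \left(\left(7 - - \frac{2}{13}\right) + 60\right) = -147750 + \left(\left(7 + \frac{2}{13}\right) + 60\right) = -147750 + \left(\frac{93}{13} + 60\right) = -147750 + \frac{873}{13} = - \frac{1919877}{13}$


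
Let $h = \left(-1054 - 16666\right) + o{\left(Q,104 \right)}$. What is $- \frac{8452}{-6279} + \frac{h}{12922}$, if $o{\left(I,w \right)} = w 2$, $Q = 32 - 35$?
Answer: $- \frac{4072}{445809} \approx -0.0091339$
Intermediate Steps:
$Q = -3$
$o{\left(I,w \right)} = 2 w$
$h = -17512$ ($h = \left(-1054 - 16666\right) + 2 \cdot 104 = -17720 + 208 = -17512$)
$- \frac{8452}{-6279} + \frac{h}{12922} = - \frac{8452}{-6279} - \frac{17512}{12922} = \left(-8452\right) \left(- \frac{1}{6279}\right) - \frac{8756}{6461} = \frac{8452}{6279} - \frac{8756}{6461} = - \frac{4072}{445809}$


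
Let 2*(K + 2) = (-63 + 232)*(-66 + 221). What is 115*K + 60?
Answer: 3012085/2 ≈ 1.5060e+6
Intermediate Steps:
K = 26191/2 (K = -2 + ((-63 + 232)*(-66 + 221))/2 = -2 + (169*155)/2 = -2 + (½)*26195 = -2 + 26195/2 = 26191/2 ≈ 13096.)
115*K + 60 = 115*(26191/2) + 60 = 3011965/2 + 60 = 3012085/2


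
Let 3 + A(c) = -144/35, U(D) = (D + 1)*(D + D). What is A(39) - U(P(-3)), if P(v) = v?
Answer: -669/35 ≈ -19.114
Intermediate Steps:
U(D) = 2*D*(1 + D) (U(D) = (1 + D)*(2*D) = 2*D*(1 + D))
A(c) = -249/35 (A(c) = -3 - 144/35 = -249/35)
A(39) - U(P(-3)) = -249/35 - 2*(-3)*(1 - 3) = -249/35 - 2*(-3)*(-2) = -249/35 - 1*12 = -249/35 - 12 = -669/35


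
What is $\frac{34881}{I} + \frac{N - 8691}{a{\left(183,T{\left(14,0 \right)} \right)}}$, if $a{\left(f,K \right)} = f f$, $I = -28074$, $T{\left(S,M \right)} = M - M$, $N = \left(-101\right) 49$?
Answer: $- \frac{517019723}{313390062} \approx -1.6498$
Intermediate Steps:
$N = -4949$
$T{\left(S,M \right)} = 0$
$a{\left(f,K \right)} = f^{2}$
$\frac{34881}{I} + \frac{N - 8691}{a{\left(183,T{\left(14,0 \right)} \right)}} = \frac{34881}{-28074} + \frac{-4949 - 8691}{183^{2}} = 34881 \left(- \frac{1}{28074}\right) + \frac{-4949 - 8691}{33489} = - \frac{11627}{9358} - \frac{13640}{33489} = - \frac{517019723}{313390062}$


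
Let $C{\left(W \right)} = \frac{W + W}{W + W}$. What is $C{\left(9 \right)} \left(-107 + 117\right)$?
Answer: $10$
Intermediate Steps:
$C{\left(W \right)} = 1$ ($C{\left(W \right)} = \frac{2 W}{2 W} = 2 W \frac{1}{2 W} = 1$)
$C{\left(9 \right)} \left(-107 + 117\right) = 1 \left(-107 + 117\right) = 1 \cdot 10 = 10$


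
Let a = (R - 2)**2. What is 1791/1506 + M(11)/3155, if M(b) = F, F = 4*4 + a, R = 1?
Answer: 1892069/1583810 ≈ 1.1946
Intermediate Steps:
a = 1 (a = (1 - 2)**2 = (-1)**2 = 1)
F = 17 (F = 4*4 + 1 = 16 + 1 = 17)
M(b) = 17
1791/1506 + M(11)/3155 = 1791/1506 + 17/3155 = 1791*(1/1506) + 17*(1/3155) = 597/502 + 17/3155 = 1892069/1583810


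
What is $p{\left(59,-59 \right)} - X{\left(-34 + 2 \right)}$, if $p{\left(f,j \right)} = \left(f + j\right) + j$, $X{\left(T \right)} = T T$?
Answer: $-1083$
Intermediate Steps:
$X{\left(T \right)} = T^{2}$
$p{\left(f,j \right)} = f + 2 j$
$p{\left(59,-59 \right)} - X{\left(-34 + 2 \right)} = \left(59 + 2 \left(-59\right)\right) - \left(-34 + 2\right)^{2} = \left(59 - 118\right) - \left(-32\right)^{2} = -59 - 1024 = -1083$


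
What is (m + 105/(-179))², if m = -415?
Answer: 5533872100/32041 ≈ 1.7271e+5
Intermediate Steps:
(m + 105/(-179))² = (-415 + 105/(-179))² = (-415 + 105*(-1/179))² = (-415 - 105/179)² = (-74390/179)² = 5533872100/32041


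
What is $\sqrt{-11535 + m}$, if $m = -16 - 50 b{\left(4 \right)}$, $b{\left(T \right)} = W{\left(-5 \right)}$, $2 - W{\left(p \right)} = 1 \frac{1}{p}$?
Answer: $13 i \sqrt{69} \approx 107.99 i$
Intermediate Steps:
$W{\left(p \right)} = 2 - \frac{1}{p}$ ($W{\left(p \right)} = 2 - 1 \frac{1}{p} = 2 - \frac{1}{p}$)
$b{\left(T \right)} = \frac{11}{5}$ ($b{\left(T \right)} = 2 - \frac{1}{-5} = 2 - - \frac{1}{5} = 2 + \frac{1}{5} = \frac{11}{5}$)
$m = -126$ ($m = -16 - 110 = -126$)
$\sqrt{-11535 + m} = \sqrt{-11535 - 126} = \sqrt{-11661} = 13 i \sqrt{69}$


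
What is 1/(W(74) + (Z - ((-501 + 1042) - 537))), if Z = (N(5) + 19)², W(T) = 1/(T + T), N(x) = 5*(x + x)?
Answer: 148/704037 ≈ 0.00021022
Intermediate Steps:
N(x) = 10*x (N(x) = 5*(2*x) = 10*x)
W(T) = 1/(2*T)
Z = 4761 (Z = (10*5 + 19)² = (50 + 19)² = 69² = 4761)
1/(W(74) + (Z - ((-501 + 1042) - 537))) = 1/((½)/74 + (4761 - ((-501 + 1042) - 537))) = 1/((½)*(1/74) + (4761 - (541 - 537))) = 1/(1/148 + (4761 - 1*4)) = 1/(1/148 + (4761 - 4)) = 1/(1/148 + 4757) = 1/(704037/148) = 148/704037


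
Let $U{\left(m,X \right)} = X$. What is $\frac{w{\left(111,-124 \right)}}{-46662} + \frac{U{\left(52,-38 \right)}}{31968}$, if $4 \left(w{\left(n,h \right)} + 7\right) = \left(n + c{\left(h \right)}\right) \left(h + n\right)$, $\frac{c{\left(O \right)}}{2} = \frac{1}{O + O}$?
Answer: $\frac{4688627}{700642656} \approx 0.0066919$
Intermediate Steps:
$c{\left(O \right)} = \frac{1}{O}$ ($c{\left(O \right)} = \frac{2}{O + O} = \frac{2}{2 O} = 2 \frac{1}{2 O} = \frac{1}{O}$)
$w{\left(n,h \right)} = -7 + \frac{\left(h + n\right) \left(n + \frac{1}{h}\right)}{4}$ ($w{\left(n,h \right)} = -7 + \frac{\left(n + \frac{1}{h}\right) \left(h + n\right)}{4} = -7 + \frac{\left(h + n\right) \left(n + \frac{1}{h}\right)}{4}$)
$\frac{w{\left(111,-124 \right)}}{-46662} + \frac{U{\left(52,-38 \right)}}{31968} = \frac{\frac{1}{4} \frac{1}{-124} \left(111 - 124 \left(-27 + 111^{2} - 13764\right)\right)}{-46662} - \frac{38}{31968} = \frac{1}{4} \left(- \frac{1}{124}\right) \left(111 - 124 \left(-27 + 12321 - 13764\right)\right) \left(- \frac{1}{46662}\right) - \frac{19}{15984} = \frac{1}{4} \left(- \frac{1}{124}\right) \left(111 - -182280\right) \left(- \frac{1}{46662}\right) - \frac{19}{15984} = \frac{1}{4} \left(- \frac{1}{124}\right) \left(111 + 182280\right) \left(- \frac{1}{46662}\right) - \frac{19}{15984} = \frac{1}{4} \left(- \frac{1}{124}\right) 182391 \left(- \frac{1}{46662}\right) - \frac{19}{15984} = \left(- \frac{182391}{496}\right) \left(- \frac{1}{46662}\right) - \frac{19}{15984} = \frac{5527}{701344} - \frac{19}{15984} = \frac{4688627}{700642656}$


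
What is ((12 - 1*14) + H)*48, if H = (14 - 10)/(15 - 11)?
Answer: -48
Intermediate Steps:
H = 1 (H = 4/4 = 4*(1/4) = 1)
((12 - 1*14) + H)*48 = ((12 - 1*14) + 1)*48 = ((12 - 14) + 1)*48 = (-2 + 1)*48 = -1*48 = -48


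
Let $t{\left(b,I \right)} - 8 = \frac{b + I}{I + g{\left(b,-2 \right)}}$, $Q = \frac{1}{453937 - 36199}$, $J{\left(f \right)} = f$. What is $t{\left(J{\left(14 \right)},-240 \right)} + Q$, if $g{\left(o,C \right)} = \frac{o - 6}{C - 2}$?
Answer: $\frac{451574899}{50546298} \approx 8.9339$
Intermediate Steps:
$g{\left(o,C \right)} = \frac{-6 + o}{-2 + C}$
$Q = \frac{1}{417738} \approx 2.3938 \cdot 10^{-6}$
$t{\left(b,I \right)} = 8 + \frac{I + b}{\frac{3}{2} + I - \frac{b}{4}}$ ($t{\left(b,I \right)} = 8 + \frac{b + I}{I + \frac{-6 + b}{-2 - 2}} = 8 + \frac{I + b}{I + \frac{-6 + b}{-4}} = 8 + \frac{I + b}{I - \frac{-6 + b}{4}} = 8 + \frac{I + b}{I - \left(- \frac{3}{2} + \frac{b}{4}\right)} = 8 + \frac{I + b}{\frac{3}{2} + I - \frac{b}{4}}$)
$t{\left(J{\left(14 \right)},-240 \right)} + Q = \frac{4 \left(12 - 14 + 9 \left(-240\right)\right)}{6 - 14 + 4 \left(-240\right)} + \frac{1}{417738} = \frac{4 \left(12 - 14 - 2160\right)}{6 - 14 - 960} + \frac{1}{417738} = 4 \frac{1}{-968} \left(-2162\right) + \frac{1}{417738} = 4 \left(- \frac{1}{968}\right) \left(-2162\right) + \frac{1}{417738} = \frac{1081}{121} + \frac{1}{417738} = \frac{451574899}{50546298}$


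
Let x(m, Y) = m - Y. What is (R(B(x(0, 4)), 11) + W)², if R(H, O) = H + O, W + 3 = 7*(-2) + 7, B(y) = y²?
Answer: 289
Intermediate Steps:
W = -10 (W = -3 + (7*(-2) + 7) = -3 + (-14 + 7) = -3 - 7 = -10)
(R(B(x(0, 4)), 11) + W)² = (((0 - 1*4)² + 11) - 10)² = (((0 - 4)² + 11) - 10)² = (((-4)² + 11) - 10)² = ((16 + 11) - 10)² = (27 - 10)² = 17² = 289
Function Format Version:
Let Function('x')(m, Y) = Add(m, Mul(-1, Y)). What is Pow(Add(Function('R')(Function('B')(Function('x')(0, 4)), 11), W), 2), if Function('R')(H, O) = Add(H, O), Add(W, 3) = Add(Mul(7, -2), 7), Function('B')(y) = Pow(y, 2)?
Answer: 289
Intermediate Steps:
W = -10 (W = Add(-3, Add(Mul(7, -2), 7)) = Add(-3, Add(-14, 7)) = Add(-3, -7) = -10)
Pow(Add(Function('R')(Function('B')(Function('x')(0, 4)), 11), W), 2) = Pow(Add(Add(Pow(Add(0, Mul(-1, 4)), 2), 11), -10), 2) = Pow(Add(Add(Pow(Add(0, -4), 2), 11), -10), 2) = Pow(Add(Add(Pow(-4, 2), 11), -10), 2) = Pow(Add(Add(16, 11), -10), 2) = Pow(Add(27, -10), 2) = Pow(17, 2) = 289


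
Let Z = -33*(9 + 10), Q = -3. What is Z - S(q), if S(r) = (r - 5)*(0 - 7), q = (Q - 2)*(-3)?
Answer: -557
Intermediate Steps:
q = 15 (q = (-3 - 2)*(-3) = -5*(-3) = 15)
S(r) = 35 - 7*r (S(r) = (-5 + r)*(-7) = 35 - 7*r)
Z = -627 (Z = -33*19 = -627)
Z - S(q) = -627 - (35 - 7*15) = -627 - (35 - 105) = -627 - 1*(-70) = -627 + 70 = -557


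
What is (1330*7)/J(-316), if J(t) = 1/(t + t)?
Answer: -5883920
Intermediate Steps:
J(t) = 1/(2*t)
(1330*7)/J(-316) = (1330*7)/(((½)/(-316))) = 9310/(((½)*(-1/316))) = 9310/(-1/632) = 9310*(-632) = -5883920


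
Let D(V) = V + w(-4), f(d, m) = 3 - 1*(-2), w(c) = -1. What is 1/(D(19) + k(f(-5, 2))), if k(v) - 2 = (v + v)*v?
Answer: 1/70 ≈ 0.014286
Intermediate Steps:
f(d, m) = 5 (f(d, m) = 3 + 2 = 5)
D(V) = -1 + V (D(V) = V - 1 = -1 + V)
k(v) = 2 + 2*v² (k(v) = 2 + (v + v)*v = 2 + (2*v)*v = 2 + 2*v²)
1/(D(19) + k(f(-5, 2))) = 1/((-1 + 19) + (2 + 2*5²)) = 1/(18 + (2 + 2*25)) = 1/(18 + (2 + 50)) = 1/(18 + 52) = 1/70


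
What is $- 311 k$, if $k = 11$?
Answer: $-3421$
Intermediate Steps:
$- 311 k = \left(-311\right) 11 = -3421$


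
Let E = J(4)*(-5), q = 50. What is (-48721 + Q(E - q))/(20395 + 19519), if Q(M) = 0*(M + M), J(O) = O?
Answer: -48721/39914 ≈ -1.2206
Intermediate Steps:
E = -20 (E = 4*(-5) = -20)
Q(M) = 0 (Q(M) = 0*(2*M) = 0)
(-48721 + Q(E - q))/(20395 + 19519) = (-48721 + 0)/(20395 + 19519) = -48721/39914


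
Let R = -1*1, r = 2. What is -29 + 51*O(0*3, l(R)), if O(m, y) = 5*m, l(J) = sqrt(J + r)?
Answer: -29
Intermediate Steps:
R = -1
l(J) = sqrt(2 + J) (l(J) = sqrt(J + 2) = sqrt(2 + J))
-29 + 51*O(0*3, l(R)) = -29 + 51*(5*(0*3)) = -29 + 51*(5*0) = -29 + 51*0 = -29 + 0 = -29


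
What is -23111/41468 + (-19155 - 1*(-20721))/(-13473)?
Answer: -13937533/20692532 ≈ -0.67355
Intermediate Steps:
-23111/41468 + (-19155 - 1*(-20721))/(-13473) = -23111*1/41468 + (-19155 + 20721)*(-1/13473) = -23111/41468 + 1566*(-1/13473) = -23111/41468 - 58/499 = -13937533/20692532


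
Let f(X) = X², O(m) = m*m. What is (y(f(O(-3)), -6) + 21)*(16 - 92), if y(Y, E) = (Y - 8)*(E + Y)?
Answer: -417696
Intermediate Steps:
O(m) = m²
y(Y, E) = (-8 + Y)*(E + Y)
(y(f(O(-3)), -6) + 21)*(16 - 92) = (((((-3)²)²)² - 8*(-6) - 8*((-3)²)² - 6*((-3)²)²) + 21)*(16 - 92) = (((9²)² + 48 - 8*9² - 6*9²) + 21)*(-76) = ((81² + 48 - 8*81 - 6*81) + 21)*(-76) = ((6561 + 48 - 648 - 486) + 21)*(-76) = (5475 + 21)*(-76) = 5496*(-76) = -417696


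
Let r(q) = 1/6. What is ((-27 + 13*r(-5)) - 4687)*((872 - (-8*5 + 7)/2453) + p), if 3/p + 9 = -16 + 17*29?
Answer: -857624165117/208728 ≈ -4.1088e+6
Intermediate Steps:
r(q) = ⅙
p = 1/156 (p = 3/(-9 + (-16 + 17*29)) = 3/(-9 + (-16 + 493)) = 3/(-9 + 477) = 3/468 = 3*(1/468) = 1/156 ≈ 0.0064103)
((-27 + 13*r(-5)) - 4687)*((872 - (-8*5 + 7)/2453) + p) = ((-27 + 13*(⅙)) - 4687)*((872 - (-8*5 + 7)/2453) + 1/156) = ((-27 + 13/6) - 4687)*((872 - (-40 + 7)/2453) + 1/156) = (-149/6 - 4687)*((872 - (-33)/2453) + 1/156) = -28271*((872 - 1*(-3/223)) + 1/156)/6 = -28271*((872 + 3/223) + 1/156)/6 = -28271*(194459/223 + 1/156)/6 = -28271/6*30335827/34788 = -857624165117/208728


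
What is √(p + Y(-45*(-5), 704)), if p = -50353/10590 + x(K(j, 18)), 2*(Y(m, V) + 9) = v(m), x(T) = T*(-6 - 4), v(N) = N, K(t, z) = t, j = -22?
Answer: 14*√45595245/5295 ≈ 17.853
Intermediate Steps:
x(T) = -10*T (x(T) = T*(-10) = -10*T)
Y(m, V) = -9 + m/2
p = 2279447/10590 (p = -50353/10590 - 10*(-22) = -50353*1/10590 + 220 = -50353/10590 + 220 = 2279447/10590 ≈ 215.25)
√(p + Y(-45*(-5), 704)) = √(2279447/10590 + (-9 + (-45*(-5))/2)) = √(2279447/10590 + (-9 + (½)*225)) = √(2279447/10590 + (-9 + 225/2)) = √(2279447/10590 + 207/2) = √(1687756/5295) = 14*√45595245/5295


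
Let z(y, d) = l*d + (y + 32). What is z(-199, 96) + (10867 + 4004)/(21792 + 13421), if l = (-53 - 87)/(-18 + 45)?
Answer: -210545540/316917 ≈ -664.36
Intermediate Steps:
l = -140/27 ≈ -5.1852
z(y, d) = 32 + y - 140*d/27 (z(y, d) = -140*d/27 + (y + 32) = -140*d/27 + (32 + y) = 32 + y - 140*d/27)
z(-199, 96) + (10867 + 4004)/(21792 + 13421) = (32 - 199 - 140/27*96) + (10867 + 4004)/(21792 + 13421) = (32 - 199 - 4480/9) + 14871/35213 = -5983/9 + 14871*(1/35213) = -5983/9 + 14871/35213 = -210545540/316917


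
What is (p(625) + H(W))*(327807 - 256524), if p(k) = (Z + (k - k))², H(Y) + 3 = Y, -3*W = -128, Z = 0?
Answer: 2827559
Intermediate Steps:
W = 128/3 (W = -⅓*(-128) = 128/3 ≈ 42.667)
H(Y) = -3 + Y
p(k) = 0 (p(k) = (0 + (k - k))² = (0 + 0)² = 0² = 0)
(p(625) + H(W))*(327807 - 256524) = (0 + (-3 + 128/3))*(327807 - 256524) = (0 + 119/3)*71283 = (119/3)*71283 = 2827559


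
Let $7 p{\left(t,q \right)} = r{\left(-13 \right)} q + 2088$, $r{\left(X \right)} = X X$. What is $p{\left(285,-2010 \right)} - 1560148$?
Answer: $- \frac{11258638}{7} \approx -1.6084 \cdot 10^{6}$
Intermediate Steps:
$r{\left(X \right)} = X^{2}$
$p{\left(t,q \right)} = \frac{2088}{7} + \frac{169 q}{7}$ ($p{\left(t,q \right)} = \frac{\left(-13\right)^{2} q + 2088}{7} = \frac{169 q + 2088}{7} = \frac{2088 + 169 q}{7} = \frac{2088}{7} + \frac{169 q}{7}$)
$p{\left(285,-2010 \right)} - 1560148 = \left(\frac{2088}{7} + \frac{169}{7} \left(-2010\right)\right) - 1560148 = \left(\frac{2088}{7} - \frac{339690}{7}\right) - 1560148 = - \frac{337602}{7} - 1560148 = - \frac{11258638}{7}$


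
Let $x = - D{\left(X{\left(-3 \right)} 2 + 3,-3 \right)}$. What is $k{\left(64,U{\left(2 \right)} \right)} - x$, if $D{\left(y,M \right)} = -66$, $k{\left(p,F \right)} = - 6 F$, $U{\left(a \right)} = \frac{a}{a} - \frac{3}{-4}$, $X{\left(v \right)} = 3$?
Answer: $- \frac{153}{2} \approx -76.5$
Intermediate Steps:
$U{\left(a \right)} = \frac{7}{4}$ ($U{\left(a \right)} = 1 - - \frac{3}{4} = 1 + \frac{3}{4} = \frac{7}{4}$)
$x = 66$ ($x = \left(-1\right) \left(-66\right) = 66$)
$k{\left(64,U{\left(2 \right)} \right)} - x = \left(-6\right) \frac{7}{4} - 66 = - \frac{21}{2} - 66 = - \frac{153}{2}$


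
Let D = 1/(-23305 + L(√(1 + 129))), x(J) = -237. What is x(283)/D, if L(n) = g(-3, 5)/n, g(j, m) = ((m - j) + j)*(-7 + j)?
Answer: 5523285 + 1185*√130/13 ≈ 5.5243e+6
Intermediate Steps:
g(j, m) = m*(-7 + j)
L(n) = -50/n (L(n) = (5*(-7 - 3))/n = (5*(-10))/n = -50/n)
D = 1/(-23305 - 5*√130/13) (D = 1/(-23305 - 50/√(1 + 129)) = 1/(-23305 - 50*√130/130) = 1/(-23305 - 5*√130/13) ≈ -4.2901e-5)
x(283)/D = -237/(-60593/1412119815 + √130/1412119815)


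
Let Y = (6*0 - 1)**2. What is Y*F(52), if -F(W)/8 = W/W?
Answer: -8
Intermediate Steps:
F(W) = -8 (F(W) = -8*W/W = -8*1 = -8)
Y = 1 (Y = (0 - 1)**2 = (-1)**2 = 1)
Y*F(52) = 1*(-8) = -8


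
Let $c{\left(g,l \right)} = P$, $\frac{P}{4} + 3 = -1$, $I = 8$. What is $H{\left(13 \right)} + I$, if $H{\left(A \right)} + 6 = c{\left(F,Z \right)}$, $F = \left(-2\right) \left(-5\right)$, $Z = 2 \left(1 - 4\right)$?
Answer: $-14$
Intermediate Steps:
$P = -16$ ($P = -12 + 4 \left(-1\right) = -12 - 4 = -16$)
$Z = -6$ ($Z = 2 \left(-3\right) = -6$)
$F = 10$
$c{\left(g,l \right)} = -16$
$H{\left(A \right)} = -22$ ($H{\left(A \right)} = -6 - 16 = -22$)
$H{\left(13 \right)} + I = -22 + 8 = -14$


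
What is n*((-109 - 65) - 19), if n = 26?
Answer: -5018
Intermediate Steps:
n*((-109 - 65) - 19) = 26*((-109 - 65) - 19) = 26*(-174 - 19) = 26*(-193) = -5018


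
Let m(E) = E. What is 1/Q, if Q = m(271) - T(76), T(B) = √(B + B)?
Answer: 271/73289 + 2*√38/73289 ≈ 0.0038659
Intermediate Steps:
T(B) = √2*√B (T(B) = √(2*B) = √2*√B)
Q = 271 - 2*√38 (Q = 271 - √2*√76 = 271 - √2*2*√19 = 271 - 2*√38 ≈ 258.67)
1/Q = 1/(271 - 2*√38)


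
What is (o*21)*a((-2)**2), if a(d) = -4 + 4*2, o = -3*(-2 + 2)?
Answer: 0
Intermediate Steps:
o = 0 (o = -3*0 = 0)
a(d) = 4 (a(d) = -4 + 8 = 4)
(o*21)*a((-2)**2) = (0*21)*4 = 0*4 = 0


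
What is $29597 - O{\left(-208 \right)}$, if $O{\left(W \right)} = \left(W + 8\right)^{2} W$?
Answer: $8349597$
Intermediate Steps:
$O{\left(W \right)} = W \left(8 + W\right)^{2}$ ($O{\left(W \right)} = \left(8 + W\right)^{2} W = W \left(8 + W\right)^{2}$)
$29597 - O{\left(-208 \right)} = 29597 - - 208 \left(8 - 208\right)^{2} = 29597 - - 208 \left(-200\right)^{2} = 29597 - \left(-208\right) 40000 = 29597 - -8320000 = 29597 + 8320000 = 8349597$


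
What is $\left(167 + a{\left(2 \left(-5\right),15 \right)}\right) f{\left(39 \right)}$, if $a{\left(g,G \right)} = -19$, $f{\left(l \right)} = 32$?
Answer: $4736$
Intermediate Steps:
$\left(167 + a{\left(2 \left(-5\right),15 \right)}\right) f{\left(39 \right)} = \left(167 - 19\right) 32 = 148 \cdot 32 = 4736$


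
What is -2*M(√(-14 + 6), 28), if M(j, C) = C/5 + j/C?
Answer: -56/5 - I*√2/7 ≈ -11.2 - 0.20203*I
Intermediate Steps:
M(j, C) = C/5 + j/C (M(j, C) = C*(⅕) + j/C = C/5 + j/C)
-2*M(√(-14 + 6), 28) = -2*((⅕)*28 + √(-14 + 6)/28) = -2*(28/5 + √(-8)*(1/28)) = -2*(28/5 + (2*I*√2)*(1/28)) = -2*(28/5 + I*√2/14) = -56/5 - I*√2/7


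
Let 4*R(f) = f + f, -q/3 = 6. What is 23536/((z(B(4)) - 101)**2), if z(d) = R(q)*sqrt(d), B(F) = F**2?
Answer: 23536/18769 ≈ 1.2540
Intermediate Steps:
q = -18 (q = -3*6 = -18)
R(f) = f/2 (R(f) = (f + f)/4 = (2*f)/4 = f/2)
z(d) = -9*sqrt(d) (z(d) = ((1/2)*(-18))*sqrt(d) = -9*sqrt(d))
23536/((z(B(4)) - 101)**2) = 23536/((-9*sqrt(4**2) - 101)**2) = 23536/((-9*sqrt(16) - 101)**2) = 23536/((-9*4 - 101)**2) = 23536/((-36 - 101)**2) = 23536/((-137)**2) = 23536/18769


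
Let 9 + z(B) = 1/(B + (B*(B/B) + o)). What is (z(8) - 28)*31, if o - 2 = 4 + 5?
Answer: -30938/27 ≈ -1145.9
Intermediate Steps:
o = 11 (o = 2 + (4 + 5) = 2 + 9 = 11)
z(B) = -9 + 1/(11 + 2*B) (z(B) = -9 + 1/(B + (B*(B/B) + 11)) = -9 + 1/(B + (B*1 + 11)) = -9 + 1/(B + (B + 11)) = -9 + 1/(B + (11 + B)) = -9 + 1/(11 + 2*B))
(z(8) - 28)*31 = (2*(-49 - 9*8)/(11 + 2*8) - 28)*31 = (2*(-49 - 72)/(11 + 16) - 28)*31 = (2*(-121)/27 - 28)*31 = (2*(1/27)*(-121) - 28)*31 = (-242/27 - 28)*31 = -998/27*31 = -30938/27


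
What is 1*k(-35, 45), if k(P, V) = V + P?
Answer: 10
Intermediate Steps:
k(P, V) = P + V
1*k(-35, 45) = 1*(-35 + 45) = 1*10 = 10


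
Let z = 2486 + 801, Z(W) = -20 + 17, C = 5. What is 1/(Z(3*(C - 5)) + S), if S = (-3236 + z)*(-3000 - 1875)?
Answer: -1/248628 ≈ -4.0221e-6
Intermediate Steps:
Z(W) = -3
z = 3287
S = -248625 (S = (-3236 + 3287)*(-3000 - 1875) = 51*(-4875) = -248625)
1/(Z(3*(C - 5)) + S) = 1/(-3 - 248625) = 1/(-248628) = -1/248628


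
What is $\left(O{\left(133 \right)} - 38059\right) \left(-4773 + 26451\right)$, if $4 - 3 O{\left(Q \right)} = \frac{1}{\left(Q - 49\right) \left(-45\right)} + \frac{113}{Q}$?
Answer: $- \frac{29626476655793}{35910} \approx -8.2502 \cdot 10^{8}$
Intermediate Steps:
$O{\left(Q \right)} = \frac{4}{3} - \frac{113}{3 Q} + \frac{1}{135 \left(-49 + Q\right)}$ ($O{\left(Q \right)} = \frac{4}{3} - \frac{\frac{1}{\left(Q - 49\right) \left(-45\right)} + \frac{113}{Q}}{3} = \frac{4}{3} - \frac{\frac{1}{-49 + Q} \left(- \frac{1}{45}\right) + \frac{113}{Q}}{3} = \frac{4}{3} - \frac{- \frac{1}{45 \left(-49 + Q\right)} + \frac{113}{Q}}{3} = \frac{4}{3} - \frac{\frac{113}{Q} - \frac{1}{45 \left(-49 + Q\right)}}{3} = \frac{4}{3} + \left(- \frac{113}{3 Q} + \frac{1}{135 \left(-49 + Q\right)}\right) = \frac{4}{3} - \frac{113}{3 Q} + \frac{1}{135 \left(-49 + Q\right)}$)
$\left(O{\left(133 \right)} - 38059\right) \left(-4773 + 26451\right) = \left(\frac{249165 - 1849232 + 180 \cdot 133^{2}}{135 \cdot 133 \left(-49 + 133\right)} - 38059\right) \left(-4773 + 26451\right) = \left(\frac{1}{135} \cdot \frac{1}{133} \cdot \frac{1}{84} \left(249165 - 1849232 + 180 \cdot 17689\right) - 38059\right) 21678 = \left(\frac{1}{135} \cdot \frac{1}{133} \cdot \frac{1}{84} \left(249165 - 1849232 + 3184020\right) - 38059\right) 21678 = \left(\frac{1}{135} \cdot \frac{1}{133} \cdot \frac{1}{84} \cdot 1583953 - 38059\right) 21678 = \left(\frac{226279}{215460} - 38059\right) 21678 = \left(- \frac{8199965861}{215460}\right) 21678 = - \frac{29626476655793}{35910}$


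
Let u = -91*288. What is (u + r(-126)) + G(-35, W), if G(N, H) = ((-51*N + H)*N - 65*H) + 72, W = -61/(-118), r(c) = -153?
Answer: -5240126/59 ≈ -88816.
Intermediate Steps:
u = -26208
W = 61/118 (W = -61*(-1/118) = 61/118 ≈ 0.51695)
G(N, H) = 72 - 65*H + N*(H - 51*N) (G(N, H) = ((H - 51*N)*N - 65*H) + 72 = (N*(H - 51*N) - 65*H) + 72 = (-65*H + N*(H - 51*N)) + 72 = 72 - 65*H + N*(H - 51*N))
(u + r(-126)) + G(-35, W) = (-26208 - 153) + (72 - 65*61/118 - 51*(-35)² + (61/118)*(-35)) = -26361 + (72 - 3965/118 - 51*1225 - 2135/118) = -26361 + (72 - 3965/118 - 62475 - 2135/118) = -26361 - 3684827/59 = -5240126/59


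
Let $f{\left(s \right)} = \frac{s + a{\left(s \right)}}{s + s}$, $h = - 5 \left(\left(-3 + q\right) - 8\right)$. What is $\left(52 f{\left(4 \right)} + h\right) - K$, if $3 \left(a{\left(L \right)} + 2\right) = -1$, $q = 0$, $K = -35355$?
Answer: $\frac{212525}{6} \approx 35421.0$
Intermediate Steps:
$a{\left(L \right)} = - \frac{7}{3}$ ($a{\left(L \right)} = -2 + \frac{1}{3} \left(-1\right) = -2 - \frac{1}{3} = - \frac{7}{3}$)
$h = 55$ ($h = - 5 \left(\left(-3 + 0\right) - 8\right) = - 5 \left(-3 - 8\right) = \left(-5\right) \left(-11\right) = 55$)
$f{\left(s \right)} = \frac{- \frac{7}{3} + s}{2 s}$ ($f{\left(s \right)} = \frac{s - \frac{7}{3}}{s + s} = \frac{- \frac{7}{3} + s}{2 s}$)
$\left(52 f{\left(4 \right)} + h\right) - K = \left(52 \frac{-7 + 3 \cdot 4}{6 \cdot 4} + 55\right) - -35355 = \left(52 \cdot \frac{1}{6} \cdot \frac{1}{4} \left(-7 + 12\right) + 55\right) + 35355 = \left(52 \cdot \frac{1}{6} \cdot \frac{1}{4} \cdot 5 + 55\right) + 35355 = \left(52 \cdot \frac{5}{24} + 55\right) + 35355 = \left(\frac{65}{6} + 55\right) + 35355 = \frac{395}{6} + 35355 = \frac{212525}{6}$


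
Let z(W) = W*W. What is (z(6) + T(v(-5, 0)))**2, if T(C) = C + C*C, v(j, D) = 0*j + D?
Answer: 1296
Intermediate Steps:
v(j, D) = D (v(j, D) = 0 + D = D)
T(C) = C + C**2
z(W) = W**2
(z(6) + T(v(-5, 0)))**2 = (6**2 + 0*(1 + 0))**2 = (36 + 0*1)**2 = (36 + 0)**2 = 36**2 = 1296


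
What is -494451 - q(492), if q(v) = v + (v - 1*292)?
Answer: -495143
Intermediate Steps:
q(v) = -292 + 2*v (q(v) = v + (v - 292) = v + (-292 + v) = -292 + 2*v)
-494451 - q(492) = -494451 - (-292 + 2*492) = -494451 - (-292 + 984) = -494451 - 1*692 = -494451 - 692 = -495143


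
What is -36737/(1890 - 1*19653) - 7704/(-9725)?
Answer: 494113477/172745175 ≈ 2.8604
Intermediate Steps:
-36737/(1890 - 1*19653) - 7704/(-9725) = -36737/(1890 - 19653) - 7704*(-1/9725) = -36737/(-17763) + 7704/9725 = -36737*(-1/17763) + 7704/9725 = 36737/17763 + 7704/9725 = 494113477/172745175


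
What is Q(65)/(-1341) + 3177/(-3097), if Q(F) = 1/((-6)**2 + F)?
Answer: -430299154/419460777 ≈ -1.0258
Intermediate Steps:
Q(F) = 1/(36 + F)
Q(65)/(-1341) + 3177/(-3097) = 1/((36 + 65)*(-1341)) + 3177/(-3097) = -1/1341/101 + 3177*(-1/3097) = (1/101)*(-1/1341) - 3177/3097 = -1/135441 - 3177/3097 = -430299154/419460777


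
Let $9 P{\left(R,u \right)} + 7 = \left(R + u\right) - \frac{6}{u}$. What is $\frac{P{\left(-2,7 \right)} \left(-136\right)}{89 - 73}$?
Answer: $\frac{170}{63} \approx 2.6984$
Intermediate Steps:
$P{\left(R,u \right)} = - \frac{7}{9} - \frac{2}{3 u} + \frac{R}{9} + \frac{u}{9}$ ($P{\left(R,u \right)} = - \frac{7}{9} + \frac{\left(R + u\right) - \frac{6}{u}}{9} = - \frac{7}{9} + \frac{R + u - \frac{6}{u}}{9} = - \frac{7}{9} + \left(- \frac{2}{3 u} + \frac{R}{9} + \frac{u}{9}\right) = - \frac{7}{9} - \frac{2}{3 u} + \frac{R}{9} + \frac{u}{9}$)
$\frac{P{\left(-2,7 \right)} \left(-136\right)}{89 - 73} = \frac{\frac{-6 + 7 \left(-7 - 2 + 7\right)}{9 \cdot 7} \left(-136\right)}{89 - 73} = \frac{\frac{1}{9} \cdot \frac{1}{7} \left(-6 + 7 \left(-2\right)\right) \left(-136\right)}{16} = \frac{1}{9} \cdot \frac{1}{7} \left(-6 - 14\right) \left(-136\right) \frac{1}{16} = \frac{1}{9} \cdot \frac{1}{7} \left(-20\right) \left(-136\right) \frac{1}{16} = \left(- \frac{20}{63}\right) \left(-136\right) \frac{1}{16} = \frac{2720}{63} \cdot \frac{1}{16} = \frac{170}{63}$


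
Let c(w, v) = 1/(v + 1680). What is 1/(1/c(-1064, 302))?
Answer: 1/1982 ≈ 0.00050454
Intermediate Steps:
c(w, v) = 1/(1680 + v)
1/(1/c(-1064, 302)) = 1/(1/(1/(1680 + 302))) = 1/(1/(1/1982)) = 1/1982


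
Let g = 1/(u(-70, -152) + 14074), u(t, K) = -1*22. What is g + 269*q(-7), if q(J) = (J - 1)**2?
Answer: 241919233/14052 ≈ 17216.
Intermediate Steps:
u(t, K) = -22
q(J) = (-1 + J)**2
g = 1/14052 (g = 1/(-22 + 14074) = 1/14052 ≈ 7.1164e-5)
g + 269*q(-7) = 1/14052 + 269*(-1 - 7)**2 = 1/14052 + 269*(-8)**2 = 1/14052 + 269*64 = 1/14052 + 17216 = 241919233/14052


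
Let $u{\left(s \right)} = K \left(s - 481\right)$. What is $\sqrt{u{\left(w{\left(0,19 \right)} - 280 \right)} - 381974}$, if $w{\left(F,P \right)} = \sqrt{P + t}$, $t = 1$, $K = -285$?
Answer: $\sqrt{-165089 - 570 \sqrt{5}} \approx 407.88 i$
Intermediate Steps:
$w{\left(F,P \right)} = \sqrt{1 + P}$ ($w{\left(F,P \right)} = \sqrt{P + 1} = \sqrt{1 + P}$)
$u{\left(s \right)} = 137085 - 285 s$ ($u{\left(s \right)} = - 285 \left(s - 481\right) = - 285 \left(-481 + s\right) = 137085 - 285 s$)
$\sqrt{u{\left(w{\left(0,19 \right)} - 280 \right)} - 381974} = \sqrt{\left(137085 - 285 \left(\sqrt{1 + 19} - 280\right)\right) - 381974} = \sqrt{\left(137085 - 285 \left(\sqrt{20} - 280\right)\right) - 381974} = \sqrt{\left(137085 - 285 \left(2 \sqrt{5} - 280\right)\right) - 381974} = \sqrt{\left(137085 - 285 \left(-280 + 2 \sqrt{5}\right)\right) - 381974} = \sqrt{\left(137085 + \left(79800 - 570 \sqrt{5}\right)\right) - 381974} = \sqrt{\left(216885 - 570 \sqrt{5}\right) - 381974} = \sqrt{-165089 - 570 \sqrt{5}}$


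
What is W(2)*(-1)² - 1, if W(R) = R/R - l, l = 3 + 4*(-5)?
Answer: 17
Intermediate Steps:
l = -17 (l = 3 - 20 = -17)
W(R) = 18 (W(R) = R/R - 1*(-17) = 1 + 17 = 18)
W(2)*(-1)² - 1 = 18*(-1)² - 1 = 18*1 - 1 = 18 - 1 = 17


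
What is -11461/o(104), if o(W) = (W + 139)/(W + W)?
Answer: -2383888/243 ≈ -9810.2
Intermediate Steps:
o(W) = (139 + W)/(2*W) (o(W) = (139 + W)/((2*W)) = (139 + W)*(1/(2*W)) = (139 + W)/(2*W))
-11461/o(104) = -11461*208/(139 + 104) = -11461/((½)*(1/104)*243) = -11461/243/208 = -11461*208/243 = -2383888/243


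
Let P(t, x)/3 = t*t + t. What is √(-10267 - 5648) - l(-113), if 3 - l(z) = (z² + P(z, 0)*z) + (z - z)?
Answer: -4277618 + I*√15915 ≈ -4.2776e+6 + 126.15*I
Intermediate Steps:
P(t, x) = 3*t + 3*t² (P(t, x) = 3*(t*t + t) = 3*(t² + t) = 3*(t + t²) = 3*t + 3*t²)
l(z) = 3 - z² - 3*z²*(1 + z) (l(z) = 3 - ((z² + (3*z*(1 + z))*z) + (z - z)) = 3 - ((z² + 3*z²*(1 + z)) + 0) = 3 - (z² + 3*z²*(1 + z)) = 3 + (-z² - 3*z²*(1 + z)) = 3 - z² - 3*z²*(1 + z))
√(-10267 - 5648) - l(-113) = √(-10267 - 5648) - (3 - 4*(-113)² - 3*(-113)³) = √(-15915) - (3 - 4*12769 - 3*(-1442897)) = I*√15915 - (3 - 51076 + 4328691) = I*√15915 - 1*4277618 = I*√15915 - 4277618 = -4277618 + I*√15915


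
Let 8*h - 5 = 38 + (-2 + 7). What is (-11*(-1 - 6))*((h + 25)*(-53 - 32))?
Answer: -202895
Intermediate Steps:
h = 6 (h = 5/8 + (38 + (-2 + 7))/8 = 5/8 + (38 + 5)/8 = 5/8 + (1/8)*43 = 5/8 + 43/8 = 6)
(-11*(-1 - 6))*((h + 25)*(-53 - 32)) = (-11*(-1 - 6))*((6 + 25)*(-53 - 32)) = (-11*(-7))*(31*(-85)) = 77*(-2635) = -202895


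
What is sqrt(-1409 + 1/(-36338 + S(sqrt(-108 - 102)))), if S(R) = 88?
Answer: 9*I*sqrt(36573118)/1450 ≈ 37.537*I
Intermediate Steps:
sqrt(-1409 + 1/(-36338 + S(sqrt(-108 - 102)))) = sqrt(-1409 + 1/(-36338 + 88)) = sqrt(-1409 + 1/(-36250)) = sqrt(-1409 - 1/36250) = sqrt(-51076251/36250) = 9*I*sqrt(36573118)/1450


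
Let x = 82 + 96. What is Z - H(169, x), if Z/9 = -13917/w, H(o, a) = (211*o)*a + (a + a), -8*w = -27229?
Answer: -172841381706/27229 ≈ -6.3477e+6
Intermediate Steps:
w = 27229/8 (w = -⅛*(-27229) = 27229/8 ≈ 3403.6)
x = 178
H(o, a) = 2*a + 211*a*o (H(o, a) = 211*a*o + 2*a = 2*a + 211*a*o)
Z = -1002024/27229 (Z = 9*(-13917/27229/8) = 9*(-13917*8/27229) = 9*(-111336/27229) = -1002024/27229 ≈ -36.800)
Z - H(169, x) = -1002024/27229 - 178*(2 + 211*169) = -1002024/27229 - 178*(2 + 35659) = -1002024/27229 - 178*35661 = -1002024/27229 - 1*6347658 = -1002024/27229 - 6347658 = -172841381706/27229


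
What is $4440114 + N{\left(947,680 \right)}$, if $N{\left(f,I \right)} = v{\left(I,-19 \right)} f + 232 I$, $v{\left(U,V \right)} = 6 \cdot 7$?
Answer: $4637648$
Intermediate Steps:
$v{\left(U,V \right)} = 42$
$N{\left(f,I \right)} = 42 f + 232 I$
$4440114 + N{\left(947,680 \right)} = 4440114 + \left(42 \cdot 947 + 232 \cdot 680\right) = 4440114 + \left(39774 + 157760\right) = 4440114 + 197534 = 4637648$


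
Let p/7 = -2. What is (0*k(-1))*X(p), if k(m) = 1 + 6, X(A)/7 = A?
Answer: 0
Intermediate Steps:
p = -14 (p = 7*(-2) = -14)
X(A) = 7*A
k(m) = 7
(0*k(-1))*X(p) = (0*7)*(7*(-14)) = 0*(-98) = 0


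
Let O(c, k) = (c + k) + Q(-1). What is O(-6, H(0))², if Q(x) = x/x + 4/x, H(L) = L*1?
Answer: 81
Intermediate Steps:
H(L) = L
Q(x) = 1 + 4/x
O(c, k) = -3 + c + k (O(c, k) = (c + k) + (4 - 1)/(-1) = (c + k) - 1*3 = (c + k) - 3 = -3 + c + k)
O(-6, H(0))² = (-3 - 6 + 0)² = (-9)² = 81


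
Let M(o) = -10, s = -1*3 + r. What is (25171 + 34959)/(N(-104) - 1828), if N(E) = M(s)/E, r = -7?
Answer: -3126760/95051 ≈ -32.896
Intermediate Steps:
s = -10 (s = -1*3 - 7 = -3 - 7 = -10)
N(E) = -10/E
(25171 + 34959)/(N(-104) - 1828) = (25171 + 34959)/(-10/(-104) - 1828) = 60130/(-10*(-1/104) - 1828) = 60130/(5/52 - 1828) = 60130/(-95051/52) = 60130*(-52/95051) = -3126760/95051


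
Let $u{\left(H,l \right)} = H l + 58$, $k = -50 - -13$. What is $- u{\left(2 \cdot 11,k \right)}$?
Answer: $756$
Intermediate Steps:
$k = -37$ ($k = -50 + \left(\left(-2 + 5\right) + 10\right) = -50 + \left(3 + 10\right) = -50 + 13 = -37$)
$u{\left(H,l \right)} = 58 + H l$
$- u{\left(2 \cdot 11,k \right)} = - (58 + 2 \cdot 11 \left(-37\right)) = - (58 + 22 \left(-37\right)) = - (58 - 814) = \left(-1\right) \left(-756\right) = 756$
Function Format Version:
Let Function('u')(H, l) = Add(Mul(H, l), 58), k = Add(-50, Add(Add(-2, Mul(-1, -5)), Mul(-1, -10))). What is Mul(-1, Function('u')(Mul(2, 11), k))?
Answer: 756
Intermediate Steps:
k = -37 (k = Add(-50, Add(Add(-2, 5), 10)) = Add(-50, Add(3, 10)) = Add(-50, 13) = -37)
Function('u')(H, l) = Add(58, Mul(H, l))
Mul(-1, Function('u')(Mul(2, 11), k)) = Mul(-1, Add(58, Mul(Mul(2, 11), -37))) = Mul(-1, Add(58, Mul(22, -37))) = Mul(-1, Add(58, -814)) = Mul(-1, -756) = 756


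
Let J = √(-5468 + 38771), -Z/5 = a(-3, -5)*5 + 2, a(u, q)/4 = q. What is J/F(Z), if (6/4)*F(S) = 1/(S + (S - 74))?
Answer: 1359*√33303 ≈ 2.4801e+5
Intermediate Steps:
a(u, q) = 4*q
Z = 490 (Z = -5*((4*(-5))*5 + 2) = -5*(-20*5 + 2) = -5*(-100 + 2) = -5*(-98) = 490)
F(S) = 2/(3*(-74 + 2*S)) (F(S) = 2/(3*(S + (S - 74))) = 2/(3*(S + (-74 + S))) = 2/(3*(-74 + 2*S)))
J = √33303 ≈ 182.49
J/F(Z) = √33303/((1/(3*(-37 + 490)))) = √33303/(((⅓)/453)) = √33303/(((⅓)*(1/453))) = √33303/(1/1359) = √33303*1359 = 1359*√33303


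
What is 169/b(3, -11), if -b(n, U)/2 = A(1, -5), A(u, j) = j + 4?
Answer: 169/2 ≈ 84.500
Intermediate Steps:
A(u, j) = 4 + j
b(n, U) = 2 (b(n, U) = -2*(4 - 5) = -2*(-1) = 2)
169/b(3, -11) = 169/2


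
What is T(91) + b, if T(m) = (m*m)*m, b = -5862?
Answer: 747709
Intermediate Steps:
T(m) = m**3 (T(m) = m**2*m = m**3)
T(91) + b = 91**3 - 5862 = 753571 - 5862 = 747709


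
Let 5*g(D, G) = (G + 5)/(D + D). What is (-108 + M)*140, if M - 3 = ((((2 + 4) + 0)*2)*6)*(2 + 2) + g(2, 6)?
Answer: 25697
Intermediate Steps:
g(D, G) = (5 + G)/(10*D) (g(D, G) = ((G + 5)/(D + D))/5 = ((5 + G)/((2*D)))/5 = ((5 + G)*(1/(2*D)))/5 = ((5 + G)/(2*D))/5 = (5 + G)/(10*D))
M = 5831/20 (M = 3 + (((((2 + 4) + 0)*2)*6)*(2 + 2) + (1/10)*(5 + 6)/2) = 3 + ((((6 + 0)*2)*6)*4 + (1/10)*(1/2)*11) = 3 + (((6*2)*6)*4 + 11/20) = 3 + ((12*6)*4 + 11/20) = 3 + (72*4 + 11/20) = 3 + (288 + 11/20) = 3 + 5771/20 = 5831/20 ≈ 291.55)
(-108 + M)*140 = (-108 + 5831/20)*140 = (3671/20)*140 = 25697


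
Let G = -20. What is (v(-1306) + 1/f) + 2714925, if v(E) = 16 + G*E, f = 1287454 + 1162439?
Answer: 6715306156474/2449893 ≈ 2.7411e+6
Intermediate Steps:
f = 2449893
v(E) = 16 - 20*E
(v(-1306) + 1/f) + 2714925 = ((16 - 20*(-1306)) + 1/2449893) + 2714925 = ((16 + 26120) + 1/2449893) + 2714925 = (26136 + 1/2449893) + 2714925 = 64030403449/2449893 + 2714925 = 6715306156474/2449893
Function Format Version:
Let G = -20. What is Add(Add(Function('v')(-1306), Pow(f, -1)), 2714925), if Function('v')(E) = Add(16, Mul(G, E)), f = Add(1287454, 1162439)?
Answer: Rational(6715306156474, 2449893) ≈ 2.7411e+6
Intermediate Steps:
f = 2449893
Function('v')(E) = Add(16, Mul(-20, E))
Add(Add(Function('v')(-1306), Pow(f, -1)), 2714925) = Add(Add(Add(16, Mul(-20, -1306)), Pow(2449893, -1)), 2714925) = Add(Add(Add(16, 26120), Rational(1, 2449893)), 2714925) = Add(Add(26136, Rational(1, 2449893)), 2714925) = Add(Rational(64030403449, 2449893), 2714925) = Rational(6715306156474, 2449893)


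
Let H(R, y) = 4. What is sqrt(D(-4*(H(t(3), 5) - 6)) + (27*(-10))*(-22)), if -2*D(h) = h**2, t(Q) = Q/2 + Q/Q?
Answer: 2*sqrt(1477) ≈ 76.864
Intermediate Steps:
t(Q) = 1 + Q/2 (t(Q) = Q*(1/2) + 1 = Q/2 + 1 = 1 + Q/2)
D(h) = -h**2/2
sqrt(D(-4*(H(t(3), 5) - 6)) + (27*(-10))*(-22)) = sqrt(-16*(4 - 6)**2/2 + (27*(-10))*(-22)) = sqrt(-(-4*(-2))**2/2 - 270*(-22)) = sqrt(-1/2*8**2 + 5940) = sqrt(-1/2*64 + 5940) = sqrt(-32 + 5940) = sqrt(5908) = 2*sqrt(1477)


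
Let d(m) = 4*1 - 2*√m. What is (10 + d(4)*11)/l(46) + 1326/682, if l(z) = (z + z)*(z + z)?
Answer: 2807521/1443112 ≈ 1.9455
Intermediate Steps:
d(m) = 4 - 2*√m
l(z) = 4*z² (l(z) = (2*z)*(2*z) = 4*z²)
(10 + d(4)*11)/l(46) + 1326/682 = (10 + (4 - 2*√4)*11)/((4*46²)) + 1326/682 = (10 + (4 - 2*2)*11)/((4*2116)) + 1326*(1/682) = (10 + (4 - 4)*11)/8464 + 663/341 = (10 + 0*11)*(1/8464) + 663/341 = (10 + 0)*(1/8464) + 663/341 = 10*(1/8464) + 663/341 = 5/4232 + 663/341 = 2807521/1443112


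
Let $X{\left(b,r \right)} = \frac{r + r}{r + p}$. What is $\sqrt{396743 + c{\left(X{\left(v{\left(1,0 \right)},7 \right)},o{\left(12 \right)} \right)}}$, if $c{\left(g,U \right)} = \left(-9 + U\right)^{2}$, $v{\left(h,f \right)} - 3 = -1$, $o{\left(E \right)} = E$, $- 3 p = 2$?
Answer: $4 \sqrt{24797} \approx 629.88$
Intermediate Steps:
$p = - \frac{2}{3}$ ($p = \left(- \frac{1}{3}\right) 2 = - \frac{2}{3} \approx -0.66667$)
$v{\left(h,f \right)} = 2$ ($v{\left(h,f \right)} = 3 - 1 = 2$)
$X{\left(b,r \right)} = \frac{2 r}{- \frac{2}{3} + r}$ ($X{\left(b,r \right)} = \frac{r + r}{r - \frac{2}{3}} = \frac{2 r}{- \frac{2}{3} + r}$)
$\sqrt{396743 + c{\left(X{\left(v{\left(1,0 \right)},7 \right)},o{\left(12 \right)} \right)}} = \sqrt{396743 + \left(-9 + 12\right)^{2}} = \sqrt{396743 + 3^{2}} = \sqrt{396743 + 9} = \sqrt{396752} = 4 \sqrt{24797}$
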